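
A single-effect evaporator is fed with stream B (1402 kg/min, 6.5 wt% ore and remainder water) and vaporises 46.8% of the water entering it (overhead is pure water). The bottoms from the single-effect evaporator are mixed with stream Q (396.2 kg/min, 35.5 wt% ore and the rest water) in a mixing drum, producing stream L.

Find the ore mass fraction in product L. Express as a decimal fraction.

0.196

Vapour removed = 0.468×0.935×1402 = 613.49 kg/min; concentrate = 788.51 kg/min.
ore reaching the mixer = 91.13 (from concentrate) + 396.2×0.355 = 231.78 kg/min.
Product flow = 788.51 + 396.2 = 1184.7 kg/min; ore fraction = 0.196.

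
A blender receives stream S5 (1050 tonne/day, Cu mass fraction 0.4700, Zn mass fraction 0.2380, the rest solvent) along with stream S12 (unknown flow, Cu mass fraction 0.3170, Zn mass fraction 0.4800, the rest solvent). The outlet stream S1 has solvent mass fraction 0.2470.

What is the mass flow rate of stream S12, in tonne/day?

Let S12 be the unknown flow. Total out = 1050 + S12.
solvent balance: 306.6 + 0.203·S12 = 0.247·(1050 + S12)
(0.203 − 0.247)·S12 = 0.247×1050 − 306.6 = -47.25
S12 = -47.25 / -0.044 = 1073.9 tonne/day

1074 tonne/day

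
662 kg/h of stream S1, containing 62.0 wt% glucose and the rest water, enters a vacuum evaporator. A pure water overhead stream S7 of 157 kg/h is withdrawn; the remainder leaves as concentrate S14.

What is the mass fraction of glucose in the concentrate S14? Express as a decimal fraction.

glucose is not removed: 662×0.620 = 410.44 kg/h of glucose enters S14.
Concentrate = 662 − 157 = 505 kg/h.
Mass fraction = 410.44/505 = 0.8128.

0.8128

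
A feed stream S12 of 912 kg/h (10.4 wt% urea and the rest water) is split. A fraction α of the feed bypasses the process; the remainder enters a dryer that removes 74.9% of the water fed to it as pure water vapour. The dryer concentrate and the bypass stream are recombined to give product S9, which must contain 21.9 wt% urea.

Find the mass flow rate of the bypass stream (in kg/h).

All 912×0.104 = 94.848 kg/h of urea reaches S9, so S9 = 94.848/0.219 = 433.1 kg/h and vapour = 478.9 kg/h.
The evaporator receives (1−α)·912 of feed at 0.896 water and removes 0.749 of that water:
0.749×0.896×(1−α)×912 = 478.9
(1−α) = 478.9/612.05 = 0.7825;  α = 0.2175.
Bypass flow = 0.2175×912 = 198.39 kg/h.

198.4 kg/h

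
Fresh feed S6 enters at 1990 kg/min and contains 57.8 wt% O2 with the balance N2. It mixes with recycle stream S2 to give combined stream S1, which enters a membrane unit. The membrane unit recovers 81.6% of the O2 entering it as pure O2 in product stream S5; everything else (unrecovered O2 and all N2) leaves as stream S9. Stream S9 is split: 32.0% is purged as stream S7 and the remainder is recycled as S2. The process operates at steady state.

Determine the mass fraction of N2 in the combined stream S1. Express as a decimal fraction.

0.666

N2 enters only via S6 and leaves only via the purge: 1990×0.422 = 0.320×(N2 in S9), and the membrane unit passes all N2, so N2 in S1 = N2 in S9 = 2624.3 kg/min.
O2 in S1: m_A = 1990×0.578 + (1−0.320)·(1−0.816)·m_A, so m_A = 1150.2/0.8749 = 1314.7 kg/min.
S1 = 1314.7 + 2624.3 = 3939 kg/min.
N2 fraction in S1 = 2624.3/3939 = 0.666.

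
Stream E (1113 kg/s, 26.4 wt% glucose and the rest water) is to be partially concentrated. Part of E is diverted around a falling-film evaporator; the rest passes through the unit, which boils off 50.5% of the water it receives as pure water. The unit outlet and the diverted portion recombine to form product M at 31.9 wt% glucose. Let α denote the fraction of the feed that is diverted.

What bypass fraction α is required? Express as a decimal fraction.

All 1113×0.264 = 293.83 kg/s of glucose reaches M, so M = 293.83/0.319 = 921.1 kg/s and vapour = 191.9 kg/s.
The evaporator receives (1−α)·1113 of feed at 0.736 water and removes 0.505 of that water:
0.505×0.736×(1−α)×1113 = 191.9
(1−α) = 191.9/413.68 = 0.4639;  α = 0.5361.

0.536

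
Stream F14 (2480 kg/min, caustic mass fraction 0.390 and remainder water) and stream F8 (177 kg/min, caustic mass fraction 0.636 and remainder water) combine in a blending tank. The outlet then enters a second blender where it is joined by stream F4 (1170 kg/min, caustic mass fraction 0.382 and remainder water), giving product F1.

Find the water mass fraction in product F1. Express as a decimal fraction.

0.601

Overall, product flow = 3827 kg/min.
water in = 2480×0.610 + 177×0.364 + 1170×0.618 = 2300.3 kg/min.
water fraction in F1 = 0.601.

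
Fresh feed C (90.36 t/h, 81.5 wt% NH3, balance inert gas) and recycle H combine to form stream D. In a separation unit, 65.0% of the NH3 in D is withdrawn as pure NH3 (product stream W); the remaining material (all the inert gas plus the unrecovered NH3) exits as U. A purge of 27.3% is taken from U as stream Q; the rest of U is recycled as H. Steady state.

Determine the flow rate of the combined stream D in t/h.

160 t/h

inert gas enters only via C and leaves only via the purge: 90.36×0.185 = 0.273×(inert gas in U), and the separation unit passes all inert gas, so inert gas in D = inert gas in U = 61.233 t/h.
NH3 in D: m_A = 90.36×0.815 + (1−0.273)·(1−0.650)·m_A, so m_A = 73.643/0.7456 = 98.777 t/h.
D = 98.777 + 61.233 = 160.01 t/h.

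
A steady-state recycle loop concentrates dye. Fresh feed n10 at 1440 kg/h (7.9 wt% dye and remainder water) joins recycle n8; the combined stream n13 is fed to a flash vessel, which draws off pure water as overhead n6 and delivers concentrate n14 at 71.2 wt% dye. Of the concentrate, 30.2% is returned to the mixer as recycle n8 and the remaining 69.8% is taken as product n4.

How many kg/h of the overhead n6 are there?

Overall dye balance (none leaves overhead): dye in fresh feed = dye in product, i.e. 1440×0.079 = (1−0.302)·n14·0.712.
n14 = 113.76/(0.712×0.698) = 228.9 kg/h.
Recycle n8 = 0.302×228.9 = 69.129 kg/h.
Combined feed n13 = 1440 + 69.129 = 1509.1 kg/h.
Overhead n6 = n13 − n14 = 1509.1 − 228.9 = 1280.2 kg/h.

1280 kg/h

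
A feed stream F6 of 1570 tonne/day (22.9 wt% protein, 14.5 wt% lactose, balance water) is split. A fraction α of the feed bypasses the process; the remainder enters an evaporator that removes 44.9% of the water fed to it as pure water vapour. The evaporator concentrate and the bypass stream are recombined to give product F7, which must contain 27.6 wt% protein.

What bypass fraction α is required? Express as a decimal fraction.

0.394

All 1570×0.229 = 359.53 tonne/day of protein reaches F7, so F7 = 359.53/0.276 = 1302.6 tonne/day and vapour = 267.36 tonne/day.
The evaporator receives (1−α)·1570 of feed at 0.626 water and removes 0.449 of that water:
0.449×0.626×(1−α)×1570 = 267.36
(1−α) = 267.36/441.29 = 0.6059;  α = 0.3941.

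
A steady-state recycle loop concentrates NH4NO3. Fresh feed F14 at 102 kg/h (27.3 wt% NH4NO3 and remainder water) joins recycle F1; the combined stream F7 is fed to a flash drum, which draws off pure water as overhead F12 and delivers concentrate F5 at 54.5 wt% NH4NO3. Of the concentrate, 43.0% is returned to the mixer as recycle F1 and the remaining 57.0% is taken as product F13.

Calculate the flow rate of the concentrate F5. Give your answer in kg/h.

89.64 kg/h

Overall NH4NO3 balance (none leaves overhead): NH4NO3 in fresh feed = NH4NO3 in product, i.e. 102×0.273 = (1−0.430)·F5·0.545.
F5 = 27.846/(0.545×0.570) = 89.638 kg/h.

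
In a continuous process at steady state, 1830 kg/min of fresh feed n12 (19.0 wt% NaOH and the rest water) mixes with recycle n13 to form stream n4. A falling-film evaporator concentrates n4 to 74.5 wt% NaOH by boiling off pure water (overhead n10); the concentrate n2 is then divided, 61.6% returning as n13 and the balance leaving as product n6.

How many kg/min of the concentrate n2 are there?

Overall NaOH balance (none leaves overhead): NaOH in fresh feed = NaOH in product, i.e. 1830×0.190 = (1−0.616)·n2·0.745.
n2 = 347.7/(0.745×0.384) = 1215.4 kg/min.

1215 kg/min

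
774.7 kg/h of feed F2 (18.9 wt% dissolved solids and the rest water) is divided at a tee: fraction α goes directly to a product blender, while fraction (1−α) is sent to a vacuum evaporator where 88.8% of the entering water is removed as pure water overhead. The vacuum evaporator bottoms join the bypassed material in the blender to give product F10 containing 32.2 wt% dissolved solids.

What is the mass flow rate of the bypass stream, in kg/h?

330.4 kg/h

All 774.7×0.189 = 146.42 kg/h of dissolved solids reaches F10, so F10 = 146.42/0.322 = 454.72 kg/h and vapour = 319.98 kg/h.
The evaporator receives (1−α)·774.7 of feed at 0.811 water and removes 0.888 of that water:
0.888×0.811×(1−α)×774.7 = 319.98
(1−α) = 319.98/557.91 = 0.5735;  α = 0.4265.
Bypass flow = 0.4265×774.7 = 330.38 kg/h.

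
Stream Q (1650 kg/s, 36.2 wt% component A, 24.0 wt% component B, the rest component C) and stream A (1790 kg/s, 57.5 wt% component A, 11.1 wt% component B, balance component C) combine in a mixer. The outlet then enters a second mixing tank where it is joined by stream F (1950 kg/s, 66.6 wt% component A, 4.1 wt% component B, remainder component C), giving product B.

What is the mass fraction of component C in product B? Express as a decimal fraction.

0.332

Overall, product flow = 5390 kg/s.
component C in = 1650×0.398 + 1790×0.314 + 1950×0.293 = 1790.1 kg/s.
component C fraction in B = 0.332.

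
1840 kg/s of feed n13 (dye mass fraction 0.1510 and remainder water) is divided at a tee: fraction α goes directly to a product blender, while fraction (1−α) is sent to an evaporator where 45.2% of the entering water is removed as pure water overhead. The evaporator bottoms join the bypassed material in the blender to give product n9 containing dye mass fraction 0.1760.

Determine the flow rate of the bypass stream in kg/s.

1159 kg/s

All 1840×0.151 = 277.84 kg/s of dye reaches n9, so n9 = 277.84/0.176 = 1578.6 kg/s and vapour = 261.36 kg/s.
The evaporator receives (1−α)·1840 of feed at 0.849 water and removes 0.452 of that water:
0.452×0.849×(1−α)×1840 = 261.36
(1−α) = 261.36/706.1 = 0.3702;  α = 0.6298.
Bypass flow = 0.6298×1840 = 1158.9 kg/s.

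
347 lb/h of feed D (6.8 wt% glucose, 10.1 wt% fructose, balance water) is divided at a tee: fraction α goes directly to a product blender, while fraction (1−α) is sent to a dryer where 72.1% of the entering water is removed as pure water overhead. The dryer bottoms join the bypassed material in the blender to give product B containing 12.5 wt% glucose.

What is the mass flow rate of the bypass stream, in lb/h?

82.91 lb/h

All 347×0.068 = 23.596 lb/h of glucose reaches B, so B = 23.596/0.125 = 188.77 lb/h and vapour = 158.23 lb/h.
The evaporator receives (1−α)·347 of feed at 0.831 water and removes 0.721 of that water:
0.721×0.831×(1−α)×347 = 158.23
(1−α) = 158.23/207.91 = 0.7611;  α = 0.2389.
Bypass flow = 0.2389×347 = 82.906 lb/h.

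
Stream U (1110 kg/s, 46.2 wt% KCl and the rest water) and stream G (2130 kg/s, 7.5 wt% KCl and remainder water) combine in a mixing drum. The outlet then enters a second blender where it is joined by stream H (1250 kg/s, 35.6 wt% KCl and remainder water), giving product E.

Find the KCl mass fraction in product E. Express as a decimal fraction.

Overall, product flow = 4490 kg/s.
KCl in = 1110×0.462 + 2130×0.075 + 1250×0.356 = 1117.6 kg/s.
KCl fraction in E = 0.249.

0.249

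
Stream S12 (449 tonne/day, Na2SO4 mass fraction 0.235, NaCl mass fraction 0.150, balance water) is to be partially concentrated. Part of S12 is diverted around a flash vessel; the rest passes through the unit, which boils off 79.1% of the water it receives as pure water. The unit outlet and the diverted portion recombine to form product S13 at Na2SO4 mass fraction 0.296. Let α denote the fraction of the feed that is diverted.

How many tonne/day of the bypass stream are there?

258.8 tonne/day

All 449×0.235 = 105.52 tonne/day of Na2SO4 reaches S13, so S13 = 105.52/0.296 = 356.47 tonne/day and vapour = 92.53 tonne/day.
The evaporator receives (1−α)·449 of feed at 0.615 water and removes 0.791 of that water:
0.791×0.615×(1−α)×449 = 92.53
(1−α) = 92.53/218.42 = 0.4236;  α = 0.5764.
Bypass flow = 0.5764×449 = 258.79 tonne/day.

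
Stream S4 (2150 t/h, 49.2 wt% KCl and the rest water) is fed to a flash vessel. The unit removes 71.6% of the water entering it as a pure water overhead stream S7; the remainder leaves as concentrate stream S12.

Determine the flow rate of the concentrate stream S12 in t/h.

water entering = 2150×0.508 = 1092.2 t/h; overhead removed = 0.716×1092.2 = 782.02 t/h.
Concentrate = 2150 − 782.02 = 1368 t/h.

1368 t/h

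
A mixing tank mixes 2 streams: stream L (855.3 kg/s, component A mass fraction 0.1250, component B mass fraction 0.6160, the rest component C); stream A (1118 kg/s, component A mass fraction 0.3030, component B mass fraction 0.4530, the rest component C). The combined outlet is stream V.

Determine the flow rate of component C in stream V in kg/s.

494.3 kg/s

component C out = component C in = 855.3×0.259 + 1118×0.244 = 494.31 kg/s.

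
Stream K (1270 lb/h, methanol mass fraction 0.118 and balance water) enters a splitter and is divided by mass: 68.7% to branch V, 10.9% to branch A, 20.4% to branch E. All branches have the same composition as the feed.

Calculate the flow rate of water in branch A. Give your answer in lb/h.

Branch A total = 0.109×1270 = 138.43 lb/h.
water in A = 0.882×138.43 = 122.1 lb/h.

122.1 lb/h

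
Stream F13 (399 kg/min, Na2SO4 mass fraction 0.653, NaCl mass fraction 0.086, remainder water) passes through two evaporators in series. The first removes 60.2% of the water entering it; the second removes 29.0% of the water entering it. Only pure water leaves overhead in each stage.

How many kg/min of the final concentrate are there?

water in feed = 399×0.261 = 104.14 kg/min.
After stage 1: water left = (1−0.602)×104.14 = 41.447; stream total = 336.31 kg/min.
After stage 2: water left = (1−0.290)×41.447 = 29.428; final concentrate = 324.29 kg/min.

324.3 kg/min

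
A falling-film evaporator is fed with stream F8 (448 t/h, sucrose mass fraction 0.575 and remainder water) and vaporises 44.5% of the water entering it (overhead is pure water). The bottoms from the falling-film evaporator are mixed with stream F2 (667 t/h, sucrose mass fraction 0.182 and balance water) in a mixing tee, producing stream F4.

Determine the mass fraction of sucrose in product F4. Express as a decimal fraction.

Vapour removed = 0.445×0.425×448 = 84.728 t/h; concentrate = 363.27 t/h.
sucrose reaching the mixer = 257.6 (from concentrate) + 667×0.182 = 378.99 t/h.
Product flow = 363.27 + 667 = 1030.3 t/h; sucrose fraction = 0.368.

0.368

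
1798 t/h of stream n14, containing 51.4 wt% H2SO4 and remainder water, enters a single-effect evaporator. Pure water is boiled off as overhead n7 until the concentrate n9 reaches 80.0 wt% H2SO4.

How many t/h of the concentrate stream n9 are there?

H2SO4 is conserved: 1798×0.514 = 924.17 t/h all reports to the concentrate.
Concentrate = 924.17/(target fraction) = 1155.2 t/h.

1155 t/h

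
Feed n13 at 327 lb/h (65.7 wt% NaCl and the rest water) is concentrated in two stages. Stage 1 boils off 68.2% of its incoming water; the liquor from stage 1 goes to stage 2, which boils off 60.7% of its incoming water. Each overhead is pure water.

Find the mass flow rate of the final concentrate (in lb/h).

water in feed = 327×0.343 = 112.16 lb/h.
After stage 1: water left = (1−0.682)×112.16 = 35.667; stream total = 250.51 lb/h.
After stage 2: water left = (1−0.607)×35.667 = 14.017; final concentrate = 228.86 lb/h.

228.9 lb/h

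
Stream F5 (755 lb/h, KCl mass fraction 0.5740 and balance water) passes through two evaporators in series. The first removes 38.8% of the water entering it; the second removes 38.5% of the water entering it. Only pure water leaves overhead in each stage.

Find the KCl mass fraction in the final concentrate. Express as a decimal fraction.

0.7817

water in feed = 755×0.426 = 321.63 lb/h.
After stage 1: water left = (1−0.388)×321.63 = 196.84; stream total = 630.21 lb/h.
After stage 2: water left = (1−0.385)×196.84 = 121.06; final concentrate = 554.43 lb/h.
KCl fraction = 433.37/554.43 = 0.7817.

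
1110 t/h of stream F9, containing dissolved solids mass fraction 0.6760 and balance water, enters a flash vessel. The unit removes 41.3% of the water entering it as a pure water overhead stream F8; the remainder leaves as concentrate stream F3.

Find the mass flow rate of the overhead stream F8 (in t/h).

148.5 t/h

water entering = 1110×0.324 = 359.64 t/h; overhead removed = 0.413×359.64 = 148.53 t/h.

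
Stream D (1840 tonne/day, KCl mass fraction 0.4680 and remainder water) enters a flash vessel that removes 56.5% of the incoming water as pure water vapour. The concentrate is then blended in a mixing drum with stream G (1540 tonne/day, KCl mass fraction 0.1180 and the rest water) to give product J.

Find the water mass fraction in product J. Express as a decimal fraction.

0.6311

Vapour removed = 0.565×0.532×1840 = 553.07 tonne/day; concentrate = 1286.9 tonne/day.
water reaching the mixer = 425.81 (from concentrate) + 1540×0.882 = 1784.1 tonne/day.
Product flow = 1286.9 + 1540 = 2826.9 tonne/day; water fraction = 0.6311.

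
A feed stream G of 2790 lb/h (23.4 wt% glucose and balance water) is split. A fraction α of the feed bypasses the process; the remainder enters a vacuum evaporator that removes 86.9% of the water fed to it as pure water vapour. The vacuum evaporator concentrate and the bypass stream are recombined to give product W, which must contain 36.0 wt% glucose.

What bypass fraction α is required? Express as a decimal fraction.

0.474

All 2790×0.234 = 652.86 lb/h of glucose reaches W, so W = 652.86/0.360 = 1813.5 lb/h and vapour = 976.5 lb/h.
The evaporator receives (1−α)·2790 of feed at 0.766 water and removes 0.869 of that water:
0.869×0.766×(1−α)×2790 = 976.5
(1−α) = 976.5/1857.2 = 0.5258;  α = 0.4742.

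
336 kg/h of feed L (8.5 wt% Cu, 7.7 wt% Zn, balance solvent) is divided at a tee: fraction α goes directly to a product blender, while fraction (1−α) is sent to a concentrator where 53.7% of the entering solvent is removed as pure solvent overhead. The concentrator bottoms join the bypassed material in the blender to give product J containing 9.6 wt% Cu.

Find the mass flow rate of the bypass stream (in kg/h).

All 336×0.085 = 28.56 kg/h of Cu reaches J, so J = 28.56/0.096 = 297.5 kg/h and vapour = 38.5 kg/h.
The evaporator receives (1−α)·336 of feed at 0.838 solvent and removes 0.537 of that solvent:
0.537×0.838×(1−α)×336 = 38.5
(1−α) = 38.5/151.2 = 0.2546;  α = 0.7454.
Bypass flow = 0.7454×336 = 250.45 kg/h.

250.4 kg/h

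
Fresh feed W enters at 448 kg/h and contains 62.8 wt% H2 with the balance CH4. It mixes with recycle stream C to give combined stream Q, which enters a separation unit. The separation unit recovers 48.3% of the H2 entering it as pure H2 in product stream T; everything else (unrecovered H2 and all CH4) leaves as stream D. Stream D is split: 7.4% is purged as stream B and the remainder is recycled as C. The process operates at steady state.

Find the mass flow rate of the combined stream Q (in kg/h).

2792 kg/h

CH4 enters only via W and leaves only via the purge: 448×0.372 = 0.074×(CH4 in D), and the separation unit passes all CH4, so CH4 in Q = CH4 in D = 2252.1 kg/h.
H2 in Q: m_A = 448×0.628 + (1−0.074)·(1−0.483)·m_A, so m_A = 281.34/0.5213 = 539.74 kg/h.
Q = 539.74 + 2252.1 = 2791.8 kg/h.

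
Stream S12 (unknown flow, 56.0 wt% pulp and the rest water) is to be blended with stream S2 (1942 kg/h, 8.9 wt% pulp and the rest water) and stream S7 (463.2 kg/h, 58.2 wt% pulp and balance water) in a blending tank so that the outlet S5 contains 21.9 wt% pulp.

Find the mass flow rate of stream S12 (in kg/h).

Let S12 be the unknown flow. Total out = 2405.2 + S12.
pulp balance: 442.42 + 0.560·S12 = 0.219·(2405.2 + S12)
(0.560 − 0.219)·S12 = 0.219×2405.2 − 442.42 = 84.318
S12 = 84.318 / 0.341 = 247.27 kg/h

247.3 kg/h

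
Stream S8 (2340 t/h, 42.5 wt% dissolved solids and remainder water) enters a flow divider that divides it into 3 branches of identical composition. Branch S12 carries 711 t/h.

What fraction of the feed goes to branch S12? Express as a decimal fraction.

0.304

Fraction to S12 = 711/2340 = 0.3038.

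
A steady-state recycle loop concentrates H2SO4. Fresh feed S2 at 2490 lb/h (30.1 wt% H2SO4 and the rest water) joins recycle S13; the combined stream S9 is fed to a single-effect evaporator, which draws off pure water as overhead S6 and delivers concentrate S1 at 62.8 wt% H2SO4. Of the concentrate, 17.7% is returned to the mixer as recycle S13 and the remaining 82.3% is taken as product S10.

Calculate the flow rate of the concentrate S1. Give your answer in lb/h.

1450 lb/h

Overall H2SO4 balance (none leaves overhead): H2SO4 in fresh feed = H2SO4 in product, i.e. 2490×0.301 = (1−0.177)·S1·0.628.
S1 = 749.49/(0.628×0.823) = 1450.1 lb/h.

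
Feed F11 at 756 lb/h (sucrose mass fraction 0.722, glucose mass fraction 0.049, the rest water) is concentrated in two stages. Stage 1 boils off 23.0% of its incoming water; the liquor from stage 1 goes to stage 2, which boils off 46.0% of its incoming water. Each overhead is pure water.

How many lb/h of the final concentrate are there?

water in feed = 756×0.229 = 173.12 lb/h.
After stage 1: water left = (1−0.230)×173.12 = 133.31; stream total = 716.18 lb/h.
After stage 2: water left = (1−0.460)×133.31 = 71.985; final concentrate = 654.86 lb/h.

654.9 lb/h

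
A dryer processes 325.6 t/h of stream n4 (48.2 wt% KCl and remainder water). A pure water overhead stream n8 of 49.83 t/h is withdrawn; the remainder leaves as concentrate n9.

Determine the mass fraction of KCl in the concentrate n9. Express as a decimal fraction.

0.5691

KCl is not removed: 325.6×0.482 = 156.94 t/h of KCl enters n9.
Concentrate = 325.6 − 49.83 = 275.77 t/h.
Mass fraction = 156.94/275.77 = 0.5691.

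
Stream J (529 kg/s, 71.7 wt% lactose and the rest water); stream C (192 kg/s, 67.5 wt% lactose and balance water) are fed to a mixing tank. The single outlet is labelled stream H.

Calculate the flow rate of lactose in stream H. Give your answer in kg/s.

508.9 kg/s

lactose out = lactose in = 529×0.717 + 192×0.675 = 508.89 kg/s.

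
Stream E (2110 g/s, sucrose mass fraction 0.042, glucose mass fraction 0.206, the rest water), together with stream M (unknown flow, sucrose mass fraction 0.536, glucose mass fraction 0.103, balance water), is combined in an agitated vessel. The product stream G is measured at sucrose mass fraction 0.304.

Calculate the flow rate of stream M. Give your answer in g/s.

2383 g/s

Let M be the unknown flow. Total out = 2110 + M.
sucrose balance: 88.62 + 0.536·M = 0.304·(2110 + M)
(0.536 − 0.304)·M = 0.304×2110 − 88.62 = 552.82
M = 552.82 / 0.232 = 2382.8 g/s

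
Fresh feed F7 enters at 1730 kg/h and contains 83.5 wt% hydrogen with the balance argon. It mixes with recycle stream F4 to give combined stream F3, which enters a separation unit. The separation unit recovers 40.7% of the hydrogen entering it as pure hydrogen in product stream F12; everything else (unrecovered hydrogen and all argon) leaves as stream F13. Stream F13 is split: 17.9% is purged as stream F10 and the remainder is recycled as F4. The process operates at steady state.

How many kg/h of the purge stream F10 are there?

argon enters only via F7 and leaves only via the purge: 1730×0.165 = 0.179×(argon in F13), and the separation unit passes all argon, so argon in F3 = argon in F13 = 1594.7 kg/h.
hydrogen in F3: m_A = 1730×0.835 + (1−0.179)·(1−0.407)·m_A, so m_A = 1444.5/0.5131 = 2815.1 kg/h.
F13 = (1−0.407)×2815.1 + 1594.7 = 3264 kg/h.
Purge F10 = 0.179×3264 = 584.26 kg/h.

584.3 kg/h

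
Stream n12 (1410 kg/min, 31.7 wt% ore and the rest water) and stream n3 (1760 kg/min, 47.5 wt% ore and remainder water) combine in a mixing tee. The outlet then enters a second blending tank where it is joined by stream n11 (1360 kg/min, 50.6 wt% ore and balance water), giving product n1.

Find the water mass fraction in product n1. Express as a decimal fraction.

Overall, product flow = 4530 kg/min.
water in = 1410×0.683 + 1760×0.525 + 1360×0.494 = 2558.9 kg/min.
water fraction in n1 = 0.565.

0.565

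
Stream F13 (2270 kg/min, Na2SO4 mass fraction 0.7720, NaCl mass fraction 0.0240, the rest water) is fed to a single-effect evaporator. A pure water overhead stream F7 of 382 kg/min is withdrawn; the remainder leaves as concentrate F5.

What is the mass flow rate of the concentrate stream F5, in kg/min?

Concentrate = 2270 − 382 = 1888 kg/min.

1888 kg/min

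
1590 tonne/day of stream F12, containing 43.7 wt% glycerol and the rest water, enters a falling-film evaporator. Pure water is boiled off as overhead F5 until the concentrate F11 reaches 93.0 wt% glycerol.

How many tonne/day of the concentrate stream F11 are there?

glycerol is conserved: 1590×0.437 = 694.83 tonne/day all reports to the concentrate.
Concentrate = 694.83/(target fraction) = 747.13 tonne/day.

747.1 tonne/day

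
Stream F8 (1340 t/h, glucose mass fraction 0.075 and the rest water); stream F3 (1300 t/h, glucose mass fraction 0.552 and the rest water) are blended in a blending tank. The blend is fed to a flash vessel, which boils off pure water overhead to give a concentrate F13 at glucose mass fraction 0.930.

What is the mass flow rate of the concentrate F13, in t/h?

glucose entering = 1340×0.075 + 1300×0.552 = 818.1 t/h.
All glucose reports to F13, so F13 = 818.1/0.930 = 879.68 t/h.

879.7 t/h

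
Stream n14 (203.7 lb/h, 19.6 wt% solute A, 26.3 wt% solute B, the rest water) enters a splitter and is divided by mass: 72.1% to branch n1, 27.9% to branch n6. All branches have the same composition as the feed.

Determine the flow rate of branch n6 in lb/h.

56.83 lb/h

Branch n6 flow = 0.279×203.7 = 56.832 lb/h.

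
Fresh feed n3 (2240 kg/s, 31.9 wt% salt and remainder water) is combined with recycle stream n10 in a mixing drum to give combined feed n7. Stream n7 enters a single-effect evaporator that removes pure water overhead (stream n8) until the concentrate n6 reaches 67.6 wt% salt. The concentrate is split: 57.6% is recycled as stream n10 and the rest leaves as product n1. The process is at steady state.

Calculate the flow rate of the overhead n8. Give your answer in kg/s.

1183 kg/s

Overall salt balance (none leaves overhead): salt in fresh feed = salt in product, i.e. 2240×0.319 = (1−0.576)·n6·0.676.
n6 = 714.56/(0.676×0.424) = 2493 kg/s.
Recycle n10 = 0.576×2493 = 1436 kg/s.
Combined feed n7 = 2240 + 1436 = 3676 kg/s.
Overhead n8 = n7 − n6 = 3676 − 2493 = 1183 kg/s.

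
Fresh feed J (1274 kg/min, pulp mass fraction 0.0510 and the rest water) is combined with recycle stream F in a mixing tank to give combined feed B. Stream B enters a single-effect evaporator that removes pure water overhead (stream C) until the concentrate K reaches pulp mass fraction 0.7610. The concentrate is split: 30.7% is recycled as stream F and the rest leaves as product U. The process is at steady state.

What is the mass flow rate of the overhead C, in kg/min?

Overall pulp balance (none leaves overhead): pulp in fresh feed = pulp in product, i.e. 1274×0.051 = (1−0.307)·K·0.761.
K = 64.974/(0.761×0.693) = 123.2 kg/min.
Recycle F = 0.307×123.2 = 37.823 kg/min.
Combined feed B = 1274 + 37.823 = 1311.8 kg/min.
Overhead C = B − K = 1311.8 − 123.2 = 1188.6 kg/min.

1189 kg/min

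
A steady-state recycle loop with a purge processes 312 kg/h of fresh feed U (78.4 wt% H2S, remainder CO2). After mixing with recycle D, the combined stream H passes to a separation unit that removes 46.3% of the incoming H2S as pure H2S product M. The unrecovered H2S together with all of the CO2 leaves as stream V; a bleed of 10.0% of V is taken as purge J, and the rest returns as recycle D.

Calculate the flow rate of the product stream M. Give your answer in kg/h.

219.2 kg/h

H2S in H: m_A = 312×0.784 + (1−0.100)·(1−0.463)·m_A, so m_A = 244.61/0.5167 = 473.4 kg/h.
Product M = 0.463×473.4 = 219.19 kg/h.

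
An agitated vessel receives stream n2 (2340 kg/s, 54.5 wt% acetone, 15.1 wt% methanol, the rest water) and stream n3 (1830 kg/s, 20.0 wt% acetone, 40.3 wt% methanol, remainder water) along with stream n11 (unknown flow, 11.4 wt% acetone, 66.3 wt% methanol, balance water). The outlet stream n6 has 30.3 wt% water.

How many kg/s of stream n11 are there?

2179 kg/s

Let n11 be the unknown flow. Total out = 4170 + n11.
water balance: 1437.9 + 0.223·n11 = 0.303·(4170 + n11)
(0.223 − 0.303)·n11 = 0.303×4170 − 1437.9 = -174.36
n11 = -174.36 / -0.080 = 2179.5 kg/s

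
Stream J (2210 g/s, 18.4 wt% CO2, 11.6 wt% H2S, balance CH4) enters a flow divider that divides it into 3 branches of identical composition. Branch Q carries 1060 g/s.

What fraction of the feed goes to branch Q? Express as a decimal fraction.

Fraction to Q = 1060/2210 = 0.4796.

0.480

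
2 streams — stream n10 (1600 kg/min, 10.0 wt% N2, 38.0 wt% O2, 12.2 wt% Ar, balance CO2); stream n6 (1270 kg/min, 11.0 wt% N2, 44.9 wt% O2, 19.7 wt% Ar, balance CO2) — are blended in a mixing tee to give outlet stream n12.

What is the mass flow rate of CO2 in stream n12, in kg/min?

946.7 kg/min

CO2 out = CO2 in = 1600×0.398 + 1270×0.244 = 946.68 kg/min.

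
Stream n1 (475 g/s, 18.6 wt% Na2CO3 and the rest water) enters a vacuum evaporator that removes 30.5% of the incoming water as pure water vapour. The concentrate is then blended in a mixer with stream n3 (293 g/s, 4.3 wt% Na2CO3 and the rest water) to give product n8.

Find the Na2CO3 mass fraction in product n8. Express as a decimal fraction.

0.155

Vapour removed = 0.305×0.814×475 = 117.93 g/s; concentrate = 357.07 g/s.
Na2CO3 reaching the mixer = 88.35 (from concentrate) + 293×0.043 = 100.95 g/s.
Product flow = 357.07 + 293 = 650.07 g/s; Na2CO3 fraction = 0.155.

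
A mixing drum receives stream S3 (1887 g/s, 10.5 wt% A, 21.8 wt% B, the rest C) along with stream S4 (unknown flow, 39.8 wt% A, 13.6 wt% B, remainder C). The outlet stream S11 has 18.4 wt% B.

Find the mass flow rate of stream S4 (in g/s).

1337 g/s

Let S4 be the unknown flow. Total out = 1887 + S4.
B balance: 411.37 + 0.136·S4 = 0.184·(1887 + S4)
(0.136 − 0.184)·S4 = 0.184×1887 − 411.37 = -64.158
S4 = -64.158 / -0.048 = 1336.6 g/s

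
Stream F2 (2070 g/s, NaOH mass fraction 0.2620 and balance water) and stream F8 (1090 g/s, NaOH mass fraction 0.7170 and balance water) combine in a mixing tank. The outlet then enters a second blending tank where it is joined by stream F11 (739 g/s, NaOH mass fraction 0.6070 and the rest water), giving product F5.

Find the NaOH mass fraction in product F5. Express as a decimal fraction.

Overall, product flow = 3899 g/s.
NaOH in = 2070×0.262 + 1090×0.717 + 739×0.607 = 1772.4 g/s.
NaOH fraction in F5 = 0.4546.

0.4546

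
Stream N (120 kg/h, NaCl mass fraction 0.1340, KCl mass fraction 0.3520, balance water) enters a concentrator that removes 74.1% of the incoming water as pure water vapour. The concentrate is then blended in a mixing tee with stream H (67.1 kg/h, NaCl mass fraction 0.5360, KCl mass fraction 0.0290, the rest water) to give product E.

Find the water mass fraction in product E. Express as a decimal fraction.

0.3194

Vapour removed = 0.741×0.514×120 = 45.705 kg/h; concentrate = 74.295 kg/h.
water reaching the mixer = 15.975 (from concentrate) + 67.1×0.435 = 45.164 kg/h.
Product flow = 74.295 + 67.1 = 141.4 kg/h; water fraction = 0.3194.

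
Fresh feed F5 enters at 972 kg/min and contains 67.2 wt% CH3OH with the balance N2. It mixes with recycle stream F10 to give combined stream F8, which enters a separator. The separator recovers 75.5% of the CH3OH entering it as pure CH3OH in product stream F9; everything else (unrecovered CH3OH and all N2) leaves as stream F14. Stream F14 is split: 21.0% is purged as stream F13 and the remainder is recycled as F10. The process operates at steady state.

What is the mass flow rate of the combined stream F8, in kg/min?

2328 kg/min

N2 enters only via F5 and leaves only via the purge: 972×0.328 = 0.210×(N2 in F14), and the separator passes all N2, so N2 in F8 = N2 in F14 = 1518.2 kg/min.
CH3OH in F8: m_A = 972×0.672 + (1−0.210)·(1−0.755)·m_A, so m_A = 653.18/0.8065 = 809.95 kg/min.
F8 = 809.95 + 1518.2 = 2328.1 kg/min.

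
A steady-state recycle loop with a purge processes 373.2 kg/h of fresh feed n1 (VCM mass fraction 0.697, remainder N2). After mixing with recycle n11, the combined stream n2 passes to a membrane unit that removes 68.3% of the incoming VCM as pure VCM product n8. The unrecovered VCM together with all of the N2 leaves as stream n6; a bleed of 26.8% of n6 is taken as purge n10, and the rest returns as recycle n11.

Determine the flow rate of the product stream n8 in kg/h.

VCM in n2: m_A = 373.2×0.697 + (1−0.268)·(1−0.683)·m_A, so m_A = 260.12/0.7680 = 338.72 kg/h.
Product n8 = 0.683×338.72 = 231.34 kg/h.

231.3 kg/h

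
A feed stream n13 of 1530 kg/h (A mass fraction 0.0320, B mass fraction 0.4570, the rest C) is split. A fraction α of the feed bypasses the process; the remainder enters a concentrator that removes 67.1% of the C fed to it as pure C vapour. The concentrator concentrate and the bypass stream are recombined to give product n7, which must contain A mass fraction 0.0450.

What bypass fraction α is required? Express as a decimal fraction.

All 1530×0.032 = 48.96 kg/h of A reaches n7, so n7 = 48.96/0.045 = 1088 kg/h and vapour = 442 kg/h.
The evaporator receives (1−α)·1530 of feed at 0.511 C and removes 0.671 of that C:
0.671×0.511×(1−α)×1530 = 442
(1−α) = 442/524.61 = 0.8425;  α = 0.1575.

0.157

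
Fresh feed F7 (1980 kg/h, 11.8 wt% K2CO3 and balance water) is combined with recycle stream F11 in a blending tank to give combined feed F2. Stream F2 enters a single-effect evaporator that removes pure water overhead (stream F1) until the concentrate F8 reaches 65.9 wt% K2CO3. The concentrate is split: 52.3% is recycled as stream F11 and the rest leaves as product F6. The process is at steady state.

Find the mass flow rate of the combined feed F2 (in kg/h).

Overall K2CO3 balance (none leaves overhead): K2CO3 in fresh feed = K2CO3 in product, i.e. 1980×0.118 = (1−0.523)·F8·0.659.
F8 = 233.64/(0.659×0.477) = 743.26 kg/h.
Recycle F11 = 0.523×743.26 = 388.73 kg/h.
Combined feed F2 = 1980 + 388.73 = 2368.7 kg/h.

2369 kg/h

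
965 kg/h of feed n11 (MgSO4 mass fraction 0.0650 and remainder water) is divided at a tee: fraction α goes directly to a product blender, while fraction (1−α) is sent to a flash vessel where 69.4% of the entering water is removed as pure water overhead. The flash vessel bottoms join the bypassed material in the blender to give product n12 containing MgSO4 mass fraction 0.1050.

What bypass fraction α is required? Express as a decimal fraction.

0.413

All 965×0.065 = 62.725 kg/h of MgSO4 reaches n12, so n12 = 62.725/0.105 = 597.38 kg/h and vapour = 367.62 kg/h.
The evaporator receives (1−α)·965 of feed at 0.935 water and removes 0.694 of that water:
0.694×0.935×(1−α)×965 = 367.62
(1−α) = 367.62/626.18 = 0.5871;  α = 0.4129.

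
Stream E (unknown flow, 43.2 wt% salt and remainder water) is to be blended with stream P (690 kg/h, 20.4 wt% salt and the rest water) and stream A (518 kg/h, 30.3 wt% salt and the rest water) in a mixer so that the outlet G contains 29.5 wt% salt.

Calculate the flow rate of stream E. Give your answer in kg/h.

Let E be the unknown flow. Total out = 1208 + E.
salt balance: 297.71 + 0.432·E = 0.295·(1208 + E)
(0.432 − 0.295)·E = 0.295×1208 − 297.71 = 58.646
E = 58.646 / 0.137 = 428.07 kg/h

428.1 kg/h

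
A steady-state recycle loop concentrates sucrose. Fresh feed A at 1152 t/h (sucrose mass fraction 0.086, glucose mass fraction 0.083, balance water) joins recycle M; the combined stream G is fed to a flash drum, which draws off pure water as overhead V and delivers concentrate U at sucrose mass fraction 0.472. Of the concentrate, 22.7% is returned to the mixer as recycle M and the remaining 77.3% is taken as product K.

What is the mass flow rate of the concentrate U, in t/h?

271.5 t/h

Overall sucrose balance (none leaves overhead): sucrose in fresh feed = sucrose in product, i.e. 1152×0.086 = (1−0.227)·U·0.472.
U = 99.072/(0.472×0.773) = 271.54 t/h.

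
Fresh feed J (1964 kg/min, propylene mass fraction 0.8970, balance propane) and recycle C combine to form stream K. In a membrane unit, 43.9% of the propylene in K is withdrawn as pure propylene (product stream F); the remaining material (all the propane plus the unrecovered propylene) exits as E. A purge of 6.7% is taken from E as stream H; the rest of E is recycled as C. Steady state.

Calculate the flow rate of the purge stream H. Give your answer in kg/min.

propane enters only via J and leaves only via the purge: 1964×0.103 = 0.067×(propane in E), and the membrane unit passes all propane, so propane in K = propane in E = 3019.3 kg/min.
propylene in K: m_A = 1964×0.897 + (1−0.067)·(1−0.439)·m_A, so m_A = 1761.7/0.4766 = 3696.5 kg/min.
E = (1−0.439)×3696.5 + 3019.3 = 5093 kg/min.
Purge H = 0.067×5093 = 341.23 kg/min.

341.2 kg/min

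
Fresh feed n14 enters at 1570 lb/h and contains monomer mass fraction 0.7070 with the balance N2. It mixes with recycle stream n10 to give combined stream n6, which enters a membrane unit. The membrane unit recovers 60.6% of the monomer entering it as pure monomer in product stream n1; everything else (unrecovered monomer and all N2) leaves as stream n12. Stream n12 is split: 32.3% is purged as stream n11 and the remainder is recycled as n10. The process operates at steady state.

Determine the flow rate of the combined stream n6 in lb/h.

N2 enters only via n14 and leaves only via the purge: 1570×0.293 = 0.323×(N2 in n12), and the membrane unit passes all N2, so N2 in n6 = N2 in n12 = 1424.2 lb/h.
monomer in n6: m_A = 1570×0.707 + (1−0.323)·(1−0.606)·m_A, so m_A = 1110/0.7333 = 1513.8 lb/h.
n6 = 1513.8 + 1424.2 = 2937.9 lb/h.

2938 lb/h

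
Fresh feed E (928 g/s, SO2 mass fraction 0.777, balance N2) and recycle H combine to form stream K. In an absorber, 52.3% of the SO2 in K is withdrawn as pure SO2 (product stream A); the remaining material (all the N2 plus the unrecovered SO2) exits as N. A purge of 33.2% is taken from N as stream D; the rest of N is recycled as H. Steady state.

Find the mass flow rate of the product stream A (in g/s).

SO2 in K: m_A = 928×0.777 + (1−0.332)·(1−0.523)·m_A, so m_A = 721.06/0.6814 = 1058.3 g/s.
Product A = 0.523×1058.3 = 553.47 g/s.

553.5 g/s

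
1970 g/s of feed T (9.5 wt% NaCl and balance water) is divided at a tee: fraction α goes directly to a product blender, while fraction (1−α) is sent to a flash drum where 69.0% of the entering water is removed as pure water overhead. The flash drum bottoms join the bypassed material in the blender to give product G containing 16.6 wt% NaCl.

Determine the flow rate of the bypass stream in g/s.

620.7 g/s

All 1970×0.095 = 187.15 g/s of NaCl reaches G, so G = 187.15/0.166 = 1127.4 g/s and vapour = 842.59 g/s.
The evaporator receives (1−α)·1970 of feed at 0.905 water and removes 0.690 of that water:
0.690×0.905×(1−α)×1970 = 842.59
(1−α) = 842.59/1230.2 = 0.6849;  α = 0.3151.
Bypass flow = 0.3151×1970 = 620.67 g/s.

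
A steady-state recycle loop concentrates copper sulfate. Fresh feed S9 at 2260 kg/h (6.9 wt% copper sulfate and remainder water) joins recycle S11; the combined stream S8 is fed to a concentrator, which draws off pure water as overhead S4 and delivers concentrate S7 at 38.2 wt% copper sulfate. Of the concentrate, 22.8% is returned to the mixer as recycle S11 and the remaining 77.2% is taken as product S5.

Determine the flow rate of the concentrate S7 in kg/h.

528.8 kg/h

Overall copper sulfate balance (none leaves overhead): copper sulfate in fresh feed = copper sulfate in product, i.e. 2260×0.069 = (1−0.228)·S7·0.382.
S7 = 155.94/(0.382×0.772) = 528.78 kg/h.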